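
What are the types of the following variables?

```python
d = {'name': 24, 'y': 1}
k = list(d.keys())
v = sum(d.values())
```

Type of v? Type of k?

sum of int values returns int; list(...) returns list

int, list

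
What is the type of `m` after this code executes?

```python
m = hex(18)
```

hex() returns str representation

str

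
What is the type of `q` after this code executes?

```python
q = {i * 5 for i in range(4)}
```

A set comprehension {expr for x in iterable} produces a set

set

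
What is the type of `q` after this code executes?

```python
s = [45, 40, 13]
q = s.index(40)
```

list.index() returns int

int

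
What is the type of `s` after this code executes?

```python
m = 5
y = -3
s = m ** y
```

int ** negative int returns float

float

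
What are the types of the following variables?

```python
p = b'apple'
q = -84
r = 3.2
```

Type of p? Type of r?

p is bytes; r is float

bytes, float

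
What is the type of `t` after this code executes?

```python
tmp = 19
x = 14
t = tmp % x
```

int % int returns int (19 % 14 = 5)

int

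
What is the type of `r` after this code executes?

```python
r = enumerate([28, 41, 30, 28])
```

enumerate() returns an enumerate iterator object

enumerate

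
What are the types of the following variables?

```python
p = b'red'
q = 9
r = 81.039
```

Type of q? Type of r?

q is int; r is float

int, float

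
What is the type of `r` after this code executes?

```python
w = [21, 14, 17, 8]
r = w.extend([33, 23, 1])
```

list.extend() returns None

NoneType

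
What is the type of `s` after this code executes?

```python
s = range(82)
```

range() returns a range object

range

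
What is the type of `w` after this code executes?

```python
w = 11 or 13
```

'or' returns the first truthy value (11, which is int)

int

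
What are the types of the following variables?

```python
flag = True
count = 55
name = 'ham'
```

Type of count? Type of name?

count is int; name is str

int, str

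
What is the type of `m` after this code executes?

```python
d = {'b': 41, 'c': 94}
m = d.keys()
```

.keys() returns a dict_keys view object

dict_keys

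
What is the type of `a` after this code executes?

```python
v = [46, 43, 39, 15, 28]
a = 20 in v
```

'in' operator returns bool

bool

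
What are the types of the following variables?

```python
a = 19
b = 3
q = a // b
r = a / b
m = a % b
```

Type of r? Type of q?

int / int returns float; int // int returns int

float, int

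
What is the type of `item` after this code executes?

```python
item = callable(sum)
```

callable() returns bool

bool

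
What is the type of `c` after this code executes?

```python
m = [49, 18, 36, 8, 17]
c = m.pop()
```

list.pop() returns the popped element (int here)

int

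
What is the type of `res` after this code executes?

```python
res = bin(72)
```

bin() returns str representation

str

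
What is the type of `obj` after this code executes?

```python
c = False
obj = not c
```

'not' always returns bool

bool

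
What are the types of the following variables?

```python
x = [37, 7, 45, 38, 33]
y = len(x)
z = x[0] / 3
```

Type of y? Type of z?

len() returns int; int / int returns float

int, float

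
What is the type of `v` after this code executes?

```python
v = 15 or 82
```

'or' returns the first truthy value (15, which is int)

int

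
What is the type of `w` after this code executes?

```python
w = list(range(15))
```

list(range(...)) returns list

list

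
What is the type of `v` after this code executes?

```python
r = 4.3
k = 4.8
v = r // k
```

float // float returns float (floor division preserves float type)

float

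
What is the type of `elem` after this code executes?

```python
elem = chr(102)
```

chr() returns str (single character)

str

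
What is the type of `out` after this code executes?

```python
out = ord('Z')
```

ord() returns int (Unicode code point)

int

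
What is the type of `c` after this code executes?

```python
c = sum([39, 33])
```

sum() of ints returns int

int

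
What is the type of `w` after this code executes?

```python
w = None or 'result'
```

'or' with None returns the other value ('result', str)

str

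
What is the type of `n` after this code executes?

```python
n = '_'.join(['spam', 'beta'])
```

str.join() returns str

str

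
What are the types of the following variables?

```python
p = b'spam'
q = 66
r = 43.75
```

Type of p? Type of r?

p is bytes; r is float

bytes, float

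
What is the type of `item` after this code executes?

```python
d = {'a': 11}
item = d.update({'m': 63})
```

dict.update() returns None

NoneType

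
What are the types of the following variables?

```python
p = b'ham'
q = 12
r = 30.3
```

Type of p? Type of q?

p is bytes; q is int

bytes, int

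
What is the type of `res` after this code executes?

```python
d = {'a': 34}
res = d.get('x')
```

dict.get() returns None when key 'x' is not found and no default given

NoneType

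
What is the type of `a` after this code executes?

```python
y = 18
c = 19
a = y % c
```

int % int returns int (18 % 19 = 18)

int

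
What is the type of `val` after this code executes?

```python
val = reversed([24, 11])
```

reversed() on a list returns a list_reverseiterator

list_reverseiterator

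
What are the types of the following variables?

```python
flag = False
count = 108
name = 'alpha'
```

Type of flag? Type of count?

flag is bool; count is int

bool, int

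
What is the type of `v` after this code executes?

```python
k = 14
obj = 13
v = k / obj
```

int / int always returns float in Python 3 (14 / 13 = 1.07692)

float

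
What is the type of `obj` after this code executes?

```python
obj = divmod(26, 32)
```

divmod() returns a tuple (quotient, remainder)

tuple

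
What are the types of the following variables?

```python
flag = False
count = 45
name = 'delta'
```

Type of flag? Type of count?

flag is bool; count is int

bool, int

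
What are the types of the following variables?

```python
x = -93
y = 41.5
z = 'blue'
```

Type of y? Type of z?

y is float; z is str

float, str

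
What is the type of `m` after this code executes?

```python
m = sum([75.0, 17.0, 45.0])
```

sum() of floats returns float

float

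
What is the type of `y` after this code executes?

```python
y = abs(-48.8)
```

abs() of float returns float

float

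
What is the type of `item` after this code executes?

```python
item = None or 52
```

'or' with None returns the other value (52, int)

int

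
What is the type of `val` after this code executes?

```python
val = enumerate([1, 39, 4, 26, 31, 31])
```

enumerate() returns an enumerate iterator object

enumerate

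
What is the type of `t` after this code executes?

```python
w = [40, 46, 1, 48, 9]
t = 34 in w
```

'in' operator returns bool

bool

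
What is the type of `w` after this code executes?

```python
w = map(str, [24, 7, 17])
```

map() returns a map iterator object

map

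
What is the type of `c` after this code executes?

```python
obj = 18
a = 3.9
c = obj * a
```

int * float returns float (18 * 3.9 = 70.2)

float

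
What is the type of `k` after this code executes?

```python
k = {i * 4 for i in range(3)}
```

A set comprehension {expr for x in iterable} produces a set

set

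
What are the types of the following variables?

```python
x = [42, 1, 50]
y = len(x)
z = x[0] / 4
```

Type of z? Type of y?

int / int returns float; len() returns int

float, int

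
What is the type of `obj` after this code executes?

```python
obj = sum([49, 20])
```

sum() of ints returns int

int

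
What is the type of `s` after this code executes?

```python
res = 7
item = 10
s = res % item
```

int % int returns int (7 % 10 = 7)

int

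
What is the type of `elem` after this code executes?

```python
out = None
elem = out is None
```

'is' comparison returns bool

bool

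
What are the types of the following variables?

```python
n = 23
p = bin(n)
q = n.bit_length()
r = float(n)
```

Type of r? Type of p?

float() returns float; bin() returns str

float, str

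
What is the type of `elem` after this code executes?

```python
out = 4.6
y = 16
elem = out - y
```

float - int returns float (4.6 - 16 = -11.4)

float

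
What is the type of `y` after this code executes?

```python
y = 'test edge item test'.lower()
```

str.lower() returns str

str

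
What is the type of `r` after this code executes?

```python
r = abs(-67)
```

abs() of int returns int

int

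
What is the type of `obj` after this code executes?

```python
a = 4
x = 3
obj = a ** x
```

int ** positive int returns int (4 ** 3 = 64)

int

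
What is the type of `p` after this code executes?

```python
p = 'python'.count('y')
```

str.count() returns int

int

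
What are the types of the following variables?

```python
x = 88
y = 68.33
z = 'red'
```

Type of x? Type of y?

x is int; y is float

int, float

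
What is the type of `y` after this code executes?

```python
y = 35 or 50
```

'or' returns the first truthy value (35, which is int)

int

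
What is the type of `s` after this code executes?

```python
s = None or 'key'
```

'or' with None returns the other value ('key', str)

str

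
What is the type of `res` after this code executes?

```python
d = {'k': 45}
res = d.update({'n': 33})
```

dict.update() returns None

NoneType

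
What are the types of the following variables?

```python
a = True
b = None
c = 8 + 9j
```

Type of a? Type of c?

a is bool; c is complex

bool, complex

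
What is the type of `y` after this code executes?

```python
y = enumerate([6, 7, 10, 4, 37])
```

enumerate() returns an enumerate iterator object

enumerate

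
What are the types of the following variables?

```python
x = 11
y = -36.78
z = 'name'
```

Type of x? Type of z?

x is int; z is str

int, str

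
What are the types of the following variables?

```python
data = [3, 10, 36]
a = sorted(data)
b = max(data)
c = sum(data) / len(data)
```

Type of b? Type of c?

max of ints returns int; int / int returns float

int, float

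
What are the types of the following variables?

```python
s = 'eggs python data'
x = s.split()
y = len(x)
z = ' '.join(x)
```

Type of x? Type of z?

str.split() returns list; str.join() returns str

list, str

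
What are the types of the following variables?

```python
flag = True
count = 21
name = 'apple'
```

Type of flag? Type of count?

flag is bool; count is int

bool, int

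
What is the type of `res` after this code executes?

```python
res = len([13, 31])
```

len() always returns int

int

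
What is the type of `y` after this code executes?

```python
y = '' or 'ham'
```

'or' returns first truthy value ('ham', which is str)

str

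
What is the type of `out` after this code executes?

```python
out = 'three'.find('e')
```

str.find() returns int (index, or -1)

int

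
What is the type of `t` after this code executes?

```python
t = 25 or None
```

'or' returns first truthy value (25, int)

int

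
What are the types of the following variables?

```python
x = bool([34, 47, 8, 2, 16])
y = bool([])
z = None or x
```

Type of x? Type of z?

bool() returns bool; None or <bool> returns the bool

bool, bool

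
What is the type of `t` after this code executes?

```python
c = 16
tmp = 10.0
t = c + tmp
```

int + float returns float (16 + 10.0 = 26.0)

float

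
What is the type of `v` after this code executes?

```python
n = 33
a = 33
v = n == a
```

Equality comparison returns bool

bool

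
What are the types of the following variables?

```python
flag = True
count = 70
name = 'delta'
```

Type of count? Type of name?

count is int; name is str

int, str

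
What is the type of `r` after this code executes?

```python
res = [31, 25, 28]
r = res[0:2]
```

Slicing a list always returns a list

list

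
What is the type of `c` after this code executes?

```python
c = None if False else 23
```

Ternary: condition is False, else branch (23) taken → int

int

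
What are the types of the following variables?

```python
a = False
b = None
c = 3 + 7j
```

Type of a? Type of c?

a is bool; c is complex

bool, complex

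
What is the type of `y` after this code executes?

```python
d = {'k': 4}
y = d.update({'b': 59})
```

dict.update() returns None

NoneType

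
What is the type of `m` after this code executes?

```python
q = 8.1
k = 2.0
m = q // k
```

float // float returns float (floor division preserves float type)

float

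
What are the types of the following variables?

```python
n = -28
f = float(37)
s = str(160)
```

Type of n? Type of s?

n is int; s is str

int, str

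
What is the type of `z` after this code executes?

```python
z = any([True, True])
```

any() returns bool

bool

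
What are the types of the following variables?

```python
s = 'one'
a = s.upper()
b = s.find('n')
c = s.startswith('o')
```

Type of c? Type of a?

str.startswith() returns bool; str.upper() returns str

bool, str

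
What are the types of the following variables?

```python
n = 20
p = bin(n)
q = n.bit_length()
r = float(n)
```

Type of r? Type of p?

float() returns float; bin() returns str

float, str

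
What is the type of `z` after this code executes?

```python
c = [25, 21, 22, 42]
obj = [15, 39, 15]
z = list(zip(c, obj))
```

list(zip(...)) returns a list of tuples

list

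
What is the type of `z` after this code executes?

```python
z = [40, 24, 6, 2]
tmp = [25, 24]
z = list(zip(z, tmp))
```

list(zip(...)) returns a list of tuples

list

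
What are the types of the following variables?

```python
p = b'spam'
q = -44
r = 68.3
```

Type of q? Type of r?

q is int; r is float

int, float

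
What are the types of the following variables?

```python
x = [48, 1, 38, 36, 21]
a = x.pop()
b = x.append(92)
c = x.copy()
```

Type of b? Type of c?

list.append() returns None; list.copy() returns list

NoneType, list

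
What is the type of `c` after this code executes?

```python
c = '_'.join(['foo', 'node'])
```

str.join() returns str

str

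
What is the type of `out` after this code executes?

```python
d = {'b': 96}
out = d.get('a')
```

dict.get() returns None when key 'a' is not found and no default given

NoneType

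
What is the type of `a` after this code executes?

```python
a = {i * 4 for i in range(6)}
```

A set comprehension {expr for x in iterable} produces a set

set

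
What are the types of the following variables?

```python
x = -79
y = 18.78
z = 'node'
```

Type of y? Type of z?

y is float; z is str

float, str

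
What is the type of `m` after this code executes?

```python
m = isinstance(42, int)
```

isinstance() returns bool

bool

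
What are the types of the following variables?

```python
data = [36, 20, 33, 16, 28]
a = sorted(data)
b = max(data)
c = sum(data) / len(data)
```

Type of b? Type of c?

max of ints returns int; int / int returns float

int, float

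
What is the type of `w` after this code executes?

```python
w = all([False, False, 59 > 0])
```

all() returns bool

bool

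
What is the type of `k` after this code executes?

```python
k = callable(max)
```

callable() returns bool

bool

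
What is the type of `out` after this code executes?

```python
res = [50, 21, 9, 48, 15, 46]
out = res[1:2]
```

Slicing a list always returns a list

list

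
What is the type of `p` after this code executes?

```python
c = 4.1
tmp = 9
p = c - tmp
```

float - int returns float (4.1 - 9 = -4.9)

float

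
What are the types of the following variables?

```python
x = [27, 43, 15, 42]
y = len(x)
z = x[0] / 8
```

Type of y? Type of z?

len() returns int; int / int returns float

int, float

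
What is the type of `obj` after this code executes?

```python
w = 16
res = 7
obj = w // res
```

int // int returns int (16 // 7 = 2)

int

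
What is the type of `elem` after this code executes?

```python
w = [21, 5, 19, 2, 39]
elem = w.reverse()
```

list.reverse() returns None

NoneType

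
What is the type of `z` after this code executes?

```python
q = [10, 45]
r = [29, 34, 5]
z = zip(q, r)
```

zip() returns a zip iterator object

zip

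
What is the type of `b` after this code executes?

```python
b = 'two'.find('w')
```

str.find() returns int (index, or -1)

int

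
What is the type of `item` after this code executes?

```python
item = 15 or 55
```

'or' returns the first truthy value (15, which is int)

int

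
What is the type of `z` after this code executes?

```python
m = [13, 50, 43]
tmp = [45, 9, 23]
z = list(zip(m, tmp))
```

list(zip(...)) returns a list of tuples

list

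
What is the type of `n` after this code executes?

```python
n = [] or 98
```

'or' returns first truthy value (98, which is int)

int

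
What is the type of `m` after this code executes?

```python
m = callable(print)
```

callable() returns bool

bool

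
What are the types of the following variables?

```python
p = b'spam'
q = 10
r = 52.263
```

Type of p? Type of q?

p is bytes; q is int

bytes, int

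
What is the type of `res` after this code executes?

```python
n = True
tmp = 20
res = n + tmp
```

bool + int returns int (True is 1, so 1 + 20 = 21)

int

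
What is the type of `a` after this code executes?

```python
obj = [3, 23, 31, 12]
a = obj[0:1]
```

Slicing a list always returns a list

list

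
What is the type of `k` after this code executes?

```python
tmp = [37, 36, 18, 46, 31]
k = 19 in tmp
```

'in' operator returns bool

bool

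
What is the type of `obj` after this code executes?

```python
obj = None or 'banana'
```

'or' with None returns the other value ('banana', str)

str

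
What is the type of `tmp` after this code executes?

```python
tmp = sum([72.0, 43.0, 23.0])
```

sum() of floats returns float

float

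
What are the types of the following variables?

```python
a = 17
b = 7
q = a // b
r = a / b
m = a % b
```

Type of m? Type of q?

int % int returns int; int // int returns int

int, int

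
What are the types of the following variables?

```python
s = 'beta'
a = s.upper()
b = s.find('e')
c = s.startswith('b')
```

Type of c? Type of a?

str.startswith() returns bool; str.upper() returns str

bool, str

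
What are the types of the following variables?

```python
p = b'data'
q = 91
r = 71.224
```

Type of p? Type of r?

p is bytes; r is float

bytes, float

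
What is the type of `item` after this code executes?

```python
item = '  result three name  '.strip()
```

str.strip() returns str

str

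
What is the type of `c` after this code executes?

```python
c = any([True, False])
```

any() returns bool

bool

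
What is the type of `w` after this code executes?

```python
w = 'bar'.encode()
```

str.encode() returns bytes

bytes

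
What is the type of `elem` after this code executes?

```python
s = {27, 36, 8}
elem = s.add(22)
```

set.add() returns None (mutates in place)

NoneType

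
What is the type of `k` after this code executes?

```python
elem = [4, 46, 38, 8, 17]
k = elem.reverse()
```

list.reverse() returns None

NoneType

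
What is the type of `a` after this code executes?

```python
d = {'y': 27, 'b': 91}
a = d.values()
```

.values() returns a dict_values view object

dict_values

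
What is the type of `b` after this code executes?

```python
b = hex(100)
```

hex() returns str representation

str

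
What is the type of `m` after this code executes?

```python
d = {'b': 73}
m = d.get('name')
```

dict.get() returns None when key 'name' is not found and no default given

NoneType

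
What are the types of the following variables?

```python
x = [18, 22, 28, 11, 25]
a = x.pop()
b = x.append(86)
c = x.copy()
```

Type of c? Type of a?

list.copy() returns list; list.pop() returns the element (int)

list, int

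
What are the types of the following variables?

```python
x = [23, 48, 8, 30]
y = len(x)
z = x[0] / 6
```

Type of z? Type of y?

int / int returns float; len() returns int

float, int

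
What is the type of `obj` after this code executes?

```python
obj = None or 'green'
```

'or' with None returns the other value ('green', str)

str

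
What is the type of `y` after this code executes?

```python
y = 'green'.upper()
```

str.upper() returns str

str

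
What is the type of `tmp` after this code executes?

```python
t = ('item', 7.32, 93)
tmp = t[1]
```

Index 1 of tuple is 7.32 which is float

float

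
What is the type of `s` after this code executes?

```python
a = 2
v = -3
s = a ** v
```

int ** negative int returns float

float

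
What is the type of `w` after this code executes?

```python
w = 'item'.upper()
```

str.upper() returns str

str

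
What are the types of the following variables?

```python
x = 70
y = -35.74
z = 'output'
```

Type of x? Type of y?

x is int; y is float

int, float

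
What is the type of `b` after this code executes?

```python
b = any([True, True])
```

any() returns bool

bool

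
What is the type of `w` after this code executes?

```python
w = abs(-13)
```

abs() of int returns int

int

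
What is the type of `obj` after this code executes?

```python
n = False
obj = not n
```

'not' always returns bool

bool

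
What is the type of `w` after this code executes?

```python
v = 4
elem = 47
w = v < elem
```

Comparison operators return bool

bool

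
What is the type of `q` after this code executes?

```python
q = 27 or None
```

'or' returns first truthy value (27, int)

int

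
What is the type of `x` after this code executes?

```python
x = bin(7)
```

bin() returns str representation

str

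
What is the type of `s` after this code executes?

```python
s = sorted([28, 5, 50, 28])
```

sorted() always returns list

list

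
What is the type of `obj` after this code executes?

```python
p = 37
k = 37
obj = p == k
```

Equality comparison returns bool

bool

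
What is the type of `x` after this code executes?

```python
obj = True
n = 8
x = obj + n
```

bool + int returns int (True is 1, so 1 + 8 = 9)

int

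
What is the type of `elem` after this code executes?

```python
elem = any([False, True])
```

any() returns bool

bool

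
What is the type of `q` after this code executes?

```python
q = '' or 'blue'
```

'or' returns first truthy value ('blue', which is str)

str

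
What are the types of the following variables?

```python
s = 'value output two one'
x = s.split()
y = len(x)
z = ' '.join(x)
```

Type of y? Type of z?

len() returns int; str.join() returns str

int, str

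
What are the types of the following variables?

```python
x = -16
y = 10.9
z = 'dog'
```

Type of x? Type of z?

x is int; z is str

int, str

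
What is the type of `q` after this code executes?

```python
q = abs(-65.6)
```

abs() of float returns float

float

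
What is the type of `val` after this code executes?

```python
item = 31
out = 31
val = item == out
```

Equality comparison returns bool

bool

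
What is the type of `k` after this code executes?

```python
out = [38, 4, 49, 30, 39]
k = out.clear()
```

list.clear() returns None

NoneType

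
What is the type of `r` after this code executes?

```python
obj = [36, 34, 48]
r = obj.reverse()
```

list.reverse() returns None

NoneType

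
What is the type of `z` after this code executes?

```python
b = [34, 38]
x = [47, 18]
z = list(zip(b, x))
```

list(zip(...)) returns a list of tuples

list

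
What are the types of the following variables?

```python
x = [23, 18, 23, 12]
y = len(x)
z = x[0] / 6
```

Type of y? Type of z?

len() returns int; int / int returns float

int, float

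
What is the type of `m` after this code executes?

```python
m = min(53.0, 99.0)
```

min() of floats returns float

float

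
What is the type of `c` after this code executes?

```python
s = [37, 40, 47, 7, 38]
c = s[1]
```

Indexing a list of ints returns int (s[1] = 40)

int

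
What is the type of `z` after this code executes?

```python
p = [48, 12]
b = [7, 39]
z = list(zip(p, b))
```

list(zip(...)) returns a list of tuples

list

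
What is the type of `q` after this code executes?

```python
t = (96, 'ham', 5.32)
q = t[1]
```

Index 1 of tuple is 'ham' which is str

str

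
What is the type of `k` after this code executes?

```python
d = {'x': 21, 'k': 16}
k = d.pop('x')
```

dict.pop() returns the value (int)

int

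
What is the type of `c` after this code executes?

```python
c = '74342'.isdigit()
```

str.isdigit() returns bool

bool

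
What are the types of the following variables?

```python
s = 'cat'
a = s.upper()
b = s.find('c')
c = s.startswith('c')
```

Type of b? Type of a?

str.find() returns int; str.upper() returns str

int, str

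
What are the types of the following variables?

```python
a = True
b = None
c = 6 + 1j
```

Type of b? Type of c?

b is NoneType; c is complex

NoneType, complex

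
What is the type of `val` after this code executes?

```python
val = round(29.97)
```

round() with no ndigits arg returns int

int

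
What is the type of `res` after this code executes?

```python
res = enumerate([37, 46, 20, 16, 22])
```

enumerate() returns an enumerate iterator object

enumerate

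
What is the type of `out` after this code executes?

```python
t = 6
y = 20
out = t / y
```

int / int always returns float in Python 3 (6 / 20 = 0.3)

float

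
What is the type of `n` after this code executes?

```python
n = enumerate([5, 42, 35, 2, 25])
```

enumerate() returns an enumerate iterator object

enumerate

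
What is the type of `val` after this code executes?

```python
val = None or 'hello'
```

'or' with None returns the other value ('hello', str)

str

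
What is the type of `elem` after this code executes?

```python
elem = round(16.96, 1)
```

round() with ndigits arg returns float

float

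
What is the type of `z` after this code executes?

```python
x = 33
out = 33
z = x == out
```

Equality comparison returns bool

bool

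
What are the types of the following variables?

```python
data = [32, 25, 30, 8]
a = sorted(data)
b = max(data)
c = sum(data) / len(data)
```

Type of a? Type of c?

sorted() returns list; int / int returns float

list, float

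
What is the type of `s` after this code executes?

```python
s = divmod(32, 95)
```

divmod() returns a tuple (quotient, remainder)

tuple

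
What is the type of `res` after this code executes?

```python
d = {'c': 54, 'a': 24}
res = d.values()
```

.values() returns a dict_values view object

dict_values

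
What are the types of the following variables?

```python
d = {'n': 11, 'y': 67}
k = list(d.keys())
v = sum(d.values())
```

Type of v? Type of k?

sum of int values returns int; list(...) returns list

int, list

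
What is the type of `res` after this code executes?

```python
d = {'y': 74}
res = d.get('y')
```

dict.get() returns the value (int) when key is found

int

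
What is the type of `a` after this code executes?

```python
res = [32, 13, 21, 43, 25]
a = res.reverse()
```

list.reverse() returns None

NoneType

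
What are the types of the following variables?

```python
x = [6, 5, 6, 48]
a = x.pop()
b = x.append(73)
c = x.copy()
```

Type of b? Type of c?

list.append() returns None; list.copy() returns list

NoneType, list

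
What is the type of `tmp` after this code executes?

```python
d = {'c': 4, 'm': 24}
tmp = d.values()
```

.values() returns a dict_values view object

dict_values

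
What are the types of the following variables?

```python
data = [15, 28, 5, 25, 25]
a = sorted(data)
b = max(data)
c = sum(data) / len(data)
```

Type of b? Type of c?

max of ints returns int; int / int returns float

int, float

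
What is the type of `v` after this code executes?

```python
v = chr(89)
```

chr() returns str (single character)

str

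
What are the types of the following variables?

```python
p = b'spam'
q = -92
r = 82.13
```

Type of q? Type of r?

q is int; r is float

int, float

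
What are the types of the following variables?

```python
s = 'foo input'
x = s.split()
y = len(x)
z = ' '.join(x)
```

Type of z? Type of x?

str.join() returns str; str.split() returns list

str, list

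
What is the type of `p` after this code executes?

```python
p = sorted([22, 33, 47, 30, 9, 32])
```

sorted() always returns list

list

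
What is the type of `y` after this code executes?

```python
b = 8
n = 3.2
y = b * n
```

int * float returns float (8 * 3.2 = 25.6)

float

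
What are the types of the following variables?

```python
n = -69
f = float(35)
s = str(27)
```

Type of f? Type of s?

f is float; s is str

float, str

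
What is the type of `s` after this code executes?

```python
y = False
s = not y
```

'not' always returns bool

bool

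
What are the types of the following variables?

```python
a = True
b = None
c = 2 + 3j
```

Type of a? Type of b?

a is bool; b is NoneType

bool, NoneType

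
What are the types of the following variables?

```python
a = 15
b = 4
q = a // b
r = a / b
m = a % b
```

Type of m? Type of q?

int % int returns int; int // int returns int

int, int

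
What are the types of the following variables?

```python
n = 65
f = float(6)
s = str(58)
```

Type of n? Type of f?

n is int; f is float

int, float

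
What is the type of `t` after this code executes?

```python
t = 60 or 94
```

'or' returns the first truthy value (60, which is int)

int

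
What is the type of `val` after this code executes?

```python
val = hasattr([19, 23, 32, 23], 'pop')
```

hasattr() returns bool

bool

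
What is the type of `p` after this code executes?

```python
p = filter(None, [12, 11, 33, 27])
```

filter() returns a filter iterator object

filter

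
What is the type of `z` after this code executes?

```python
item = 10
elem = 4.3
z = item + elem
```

int + float returns float (10 + 4.3 = 14.3)

float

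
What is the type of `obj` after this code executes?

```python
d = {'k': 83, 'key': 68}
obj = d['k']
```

Accessing dict[str, int] with key 'k' returns int value 83

int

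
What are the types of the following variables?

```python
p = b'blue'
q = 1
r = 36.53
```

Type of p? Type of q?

p is bytes; q is int

bytes, int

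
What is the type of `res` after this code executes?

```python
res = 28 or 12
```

'or' returns the first truthy value (28, which is int)

int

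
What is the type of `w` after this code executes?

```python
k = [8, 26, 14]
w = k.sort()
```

list.sort() returns None (sorts in place)

NoneType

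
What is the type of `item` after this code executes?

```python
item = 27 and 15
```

'and' returns the last value when all truthy (15, which is int)

int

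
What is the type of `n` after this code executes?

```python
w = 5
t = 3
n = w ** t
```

int ** positive int returns int (5 ** 3 = 125)

int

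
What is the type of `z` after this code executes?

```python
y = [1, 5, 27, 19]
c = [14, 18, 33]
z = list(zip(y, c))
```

list(zip(...)) returns a list of tuples

list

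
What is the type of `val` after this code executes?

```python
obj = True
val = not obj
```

'not' always returns bool

bool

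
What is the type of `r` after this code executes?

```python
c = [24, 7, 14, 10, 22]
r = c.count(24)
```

list.count() returns int

int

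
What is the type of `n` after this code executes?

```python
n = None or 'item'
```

'or' with None returns the other value ('item', str)

str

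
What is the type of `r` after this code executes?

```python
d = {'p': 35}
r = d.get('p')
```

dict.get() returns the value (int) when key is found

int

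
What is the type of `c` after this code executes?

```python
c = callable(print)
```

callable() returns bool

bool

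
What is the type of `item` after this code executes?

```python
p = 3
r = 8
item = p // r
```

int // int returns int (3 // 8 = 0)

int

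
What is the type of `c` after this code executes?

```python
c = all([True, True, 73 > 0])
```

all() returns bool

bool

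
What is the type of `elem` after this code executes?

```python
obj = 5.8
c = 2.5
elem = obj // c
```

float // float returns float (floor division preserves float type)

float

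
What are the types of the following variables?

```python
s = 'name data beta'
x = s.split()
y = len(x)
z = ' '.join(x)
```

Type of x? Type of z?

str.split() returns list; str.join() returns str

list, str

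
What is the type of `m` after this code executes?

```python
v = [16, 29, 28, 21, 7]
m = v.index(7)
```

list.index() returns int

int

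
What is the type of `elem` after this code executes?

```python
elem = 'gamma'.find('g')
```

str.find() returns int (index, or -1)

int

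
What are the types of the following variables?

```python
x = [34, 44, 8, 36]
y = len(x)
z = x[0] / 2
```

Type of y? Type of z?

len() returns int; int / int returns float

int, float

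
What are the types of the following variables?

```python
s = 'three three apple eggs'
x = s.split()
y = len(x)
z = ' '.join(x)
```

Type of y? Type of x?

len() returns int; str.split() returns list

int, list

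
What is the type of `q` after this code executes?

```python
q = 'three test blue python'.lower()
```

str.lower() returns str

str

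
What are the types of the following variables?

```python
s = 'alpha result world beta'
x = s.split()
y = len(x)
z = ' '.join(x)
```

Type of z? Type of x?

str.join() returns str; str.split() returns list

str, list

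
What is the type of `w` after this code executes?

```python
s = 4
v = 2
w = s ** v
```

int ** positive int returns int (4 ** 2 = 16)

int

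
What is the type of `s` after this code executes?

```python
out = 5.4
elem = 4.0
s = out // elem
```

float // float returns float (floor division preserves float type)

float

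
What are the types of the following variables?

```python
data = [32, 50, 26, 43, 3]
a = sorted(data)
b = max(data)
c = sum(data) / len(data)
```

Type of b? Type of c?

max of ints returns int; int / int returns float

int, float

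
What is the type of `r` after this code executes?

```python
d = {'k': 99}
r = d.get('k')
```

dict.get() returns the value (int) when key is found

int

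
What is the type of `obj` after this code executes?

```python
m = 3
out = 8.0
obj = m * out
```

int * float returns float (3 * 8.0 = 24.0)

float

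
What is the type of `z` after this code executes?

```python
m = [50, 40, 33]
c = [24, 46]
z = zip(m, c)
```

zip() returns a zip iterator object

zip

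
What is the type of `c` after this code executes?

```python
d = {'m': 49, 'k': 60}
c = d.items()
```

dict.items() returns a dict_items view

dict_items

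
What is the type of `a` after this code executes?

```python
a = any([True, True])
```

any() returns bool

bool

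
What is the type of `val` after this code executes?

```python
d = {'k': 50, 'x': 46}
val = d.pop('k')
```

dict.pop() returns the value (int)

int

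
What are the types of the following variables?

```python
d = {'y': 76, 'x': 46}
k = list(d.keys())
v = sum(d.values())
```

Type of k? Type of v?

list(...) returns list; sum of int values returns int

list, int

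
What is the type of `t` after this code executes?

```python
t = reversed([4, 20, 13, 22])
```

reversed() on a list returns a list_reverseiterator

list_reverseiterator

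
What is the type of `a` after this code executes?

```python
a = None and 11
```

'and' returns first falsy value (None)

NoneType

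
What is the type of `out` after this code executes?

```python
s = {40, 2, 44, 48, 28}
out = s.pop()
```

Popping from a set of ints returns int

int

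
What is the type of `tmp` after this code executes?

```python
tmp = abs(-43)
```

abs() of int returns int

int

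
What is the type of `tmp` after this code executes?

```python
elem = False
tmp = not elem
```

'not' always returns bool

bool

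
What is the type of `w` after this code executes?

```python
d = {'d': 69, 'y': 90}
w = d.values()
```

.values() returns a dict_values view object

dict_values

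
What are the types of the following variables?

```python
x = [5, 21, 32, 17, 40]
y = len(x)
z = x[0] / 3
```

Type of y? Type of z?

len() returns int; int / int returns float

int, float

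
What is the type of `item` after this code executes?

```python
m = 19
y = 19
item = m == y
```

Equality comparison returns bool

bool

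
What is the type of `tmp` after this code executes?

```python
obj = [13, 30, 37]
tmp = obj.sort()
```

list.sort() returns None (sorts in place)

NoneType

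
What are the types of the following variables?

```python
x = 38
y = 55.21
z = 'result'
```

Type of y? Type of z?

y is float; z is str

float, str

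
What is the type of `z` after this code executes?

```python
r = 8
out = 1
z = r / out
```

int / int always returns float in Python 3 (8 / 1 = 8)

float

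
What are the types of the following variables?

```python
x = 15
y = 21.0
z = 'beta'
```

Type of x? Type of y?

x is int; y is float

int, float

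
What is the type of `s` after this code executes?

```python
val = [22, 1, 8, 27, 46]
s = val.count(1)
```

list.count() returns int

int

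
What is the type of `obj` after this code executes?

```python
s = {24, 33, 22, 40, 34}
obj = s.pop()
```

Popping from a set of ints returns int

int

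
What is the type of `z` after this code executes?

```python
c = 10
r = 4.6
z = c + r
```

int + float returns float (10 + 4.6 = 14.6)

float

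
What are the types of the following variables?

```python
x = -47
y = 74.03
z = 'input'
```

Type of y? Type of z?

y is float; z is str

float, str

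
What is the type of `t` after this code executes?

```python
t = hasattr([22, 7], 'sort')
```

hasattr() returns bool

bool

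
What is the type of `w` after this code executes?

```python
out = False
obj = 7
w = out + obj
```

bool + int returns int (False is 0, so 0 + 7 = 7)

int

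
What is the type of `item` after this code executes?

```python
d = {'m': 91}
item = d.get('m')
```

dict.get() returns the value (int) when key is found

int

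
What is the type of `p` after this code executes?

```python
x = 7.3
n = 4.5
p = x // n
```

float // float returns float (floor division preserves float type)

float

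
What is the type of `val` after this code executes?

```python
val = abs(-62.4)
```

abs() of float returns float

float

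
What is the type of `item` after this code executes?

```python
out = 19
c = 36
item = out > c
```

Comparison operators return bool

bool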